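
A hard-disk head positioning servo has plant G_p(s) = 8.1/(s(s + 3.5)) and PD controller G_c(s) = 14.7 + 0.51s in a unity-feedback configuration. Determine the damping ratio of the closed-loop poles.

ζ = 0.35

Forward path: (14.7 + 0.51s)·8.1/(s(s+3.5)). The closed-loop characteristic equation is s² + (3.5 + 8.1·0.51)s + 8.1·14.7 = 0.
That is s² + 7.631s + 119.1 = 0, so ω_n = 10.91 rad/s and ζ = 7.631/(2·10.91) = 0.3497.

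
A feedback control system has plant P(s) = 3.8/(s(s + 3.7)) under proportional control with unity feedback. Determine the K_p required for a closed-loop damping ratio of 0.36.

K_p = 6.95

Closed-loop characteristic equation: s² + 3.7s + K_p·3.8 = 0.
So ω_n = √(3.8K_p) and 2ζω_n = 3.7, giving ζ = 3.7/(2√(3.8K_p)).
Setting ζ = 0.36: √(3.8K_p) = 3.7/(2·0.36) = 5.139, so K_p = 26.41/3.8 = 6.95.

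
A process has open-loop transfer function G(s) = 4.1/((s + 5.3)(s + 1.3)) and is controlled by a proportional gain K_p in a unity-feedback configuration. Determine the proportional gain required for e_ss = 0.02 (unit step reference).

The loop is type 0, so e_ss(step) = 1/(1 + K_pos) with K_pos = K_p·G(0).
G(0) = 0.5951. Require 1/(1 + K_p·0.5951) = 0.02, so 1 + 0.5951·K_p = 50.
K_p = (50 − 1)/0.5951 = 82.3.

K_p = 82.3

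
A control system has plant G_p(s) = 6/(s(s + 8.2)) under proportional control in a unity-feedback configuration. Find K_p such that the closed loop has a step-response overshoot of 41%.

From %OS = 100·exp(−πζ/√(1−ζ²)) = 41%, ζ = −ln(0.41)/√(π²+ln²(0.41)) = 0.273.
Characteristic equation s² + 8.2s + 6K_p = 0 gives ζ = 8.2/(2√(6K_p)).
Setting ζ = 0.273: √(6K_p) = 8.2/(2·0.273) = 15.02, so K_p = 225.5/6 = 37.6.

K_p = 37.6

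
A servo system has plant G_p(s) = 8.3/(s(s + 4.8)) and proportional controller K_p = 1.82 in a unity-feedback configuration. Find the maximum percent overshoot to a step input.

8.49%

Closed-loop characteristic equation: s² + 4.8s + 15.11 = 0, so ω_n = 3.887 rad/s and ζ = 4.8/(2·3.887) = 0.6175.
%OS = 100·exp(−πζ/√(1−ζ²)) = 100·exp(−π·0.6175/√0.6187) = 8.49%.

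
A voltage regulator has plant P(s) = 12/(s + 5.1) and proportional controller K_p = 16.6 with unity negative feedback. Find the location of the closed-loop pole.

s = -204.3

Closed-loop transfer function: T(s) = K_p·P(s)/(1 + K_p·P(s)) = 199.2/(s + 5.1 + 199.2) = 199.2/(s + 204.3).
The closed-loop pole is at s = −204.3.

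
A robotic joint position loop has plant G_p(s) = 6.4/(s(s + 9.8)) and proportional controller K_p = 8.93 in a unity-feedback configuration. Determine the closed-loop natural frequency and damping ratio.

ω_n = 7.56 rad/s, ζ = 0.648

With unity feedback the closed-loop characteristic equation is s² + 9.8s + 8.93·6.4 = s² + 9.8s + 57.15 = 0.
So ω_n² = 57.15 ⇒ ω_n = 7.56 rad/s, and ζ = 9.8/(2ω_n) = 0.648.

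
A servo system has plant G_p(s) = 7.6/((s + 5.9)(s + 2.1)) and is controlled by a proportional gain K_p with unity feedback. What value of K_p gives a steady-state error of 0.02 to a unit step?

K_p = 79.9

The loop is type 0, so e_ss(step) = 1/(1 + K_pos) with K_pos = K_p·G_p(0).
G_p(0) = 0.6134. Require 1/(1 + K_p·0.6134) = 0.02, so 1 + 0.6134·K_p = 50.
K_p = (50 − 1)/0.6134 = 79.9.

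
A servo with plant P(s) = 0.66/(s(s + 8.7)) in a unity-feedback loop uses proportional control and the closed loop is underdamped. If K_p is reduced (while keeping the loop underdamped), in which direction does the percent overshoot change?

ζ = 8.7/(2√(0.66K_p)) rises as K_p falls; higher damping means less overshoot.

decrease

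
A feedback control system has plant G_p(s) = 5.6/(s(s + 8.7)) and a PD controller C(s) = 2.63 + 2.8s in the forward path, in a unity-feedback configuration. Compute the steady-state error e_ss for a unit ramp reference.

The loop has one pole at the origin (type 1). Velocity error constant K_v = lim_{s→0} s·C(s)G_p(s) = 2.63·5.6/8.7 = 1.693.
Steady-state error to a unit ramp: e_ss = 1/K_v = 0.591.

0.591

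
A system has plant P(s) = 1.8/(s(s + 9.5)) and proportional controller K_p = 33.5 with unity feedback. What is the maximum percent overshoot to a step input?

From 1 + K_pP(s) = 0: s² + 9.5s + 60.3 = 0 ⇒ ω_n = 7.765, ζ = 0.6117.
%OS = 100·exp(−πζ/√(1−ζ²)) = 100·exp(−π·0.6117/√0.6258) = 8.81%.

8.81%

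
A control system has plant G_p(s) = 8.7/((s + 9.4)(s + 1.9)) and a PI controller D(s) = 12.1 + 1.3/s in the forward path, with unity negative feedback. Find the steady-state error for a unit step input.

0

The open loop D(s)G_p(s) has a pole at the origin (type 1), so the static position error constant is infinite and e_ss = 1/(1+∞) = 0.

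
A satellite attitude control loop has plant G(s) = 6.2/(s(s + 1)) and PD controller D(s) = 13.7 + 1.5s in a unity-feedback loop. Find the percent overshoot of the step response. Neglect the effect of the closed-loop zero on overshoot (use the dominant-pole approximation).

Forward path: (13.7 + 1.5s)·6.2/(s(s+1)). The closed-loop characteristic equation is s² + (1 + 6.2·1.5)s + 6.2·13.7 = 0.
That is s² + 10.3s + 84.94 = 0, so ω_n = 9.216 rad/s and ζ = 10.3/(2·9.216) = 0.5588.
%OS = 100·exp(−πζ/√(1−ζ²)) = 12%.

12%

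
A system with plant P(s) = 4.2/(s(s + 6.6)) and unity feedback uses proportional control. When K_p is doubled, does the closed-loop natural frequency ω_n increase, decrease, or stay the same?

ω_n = √(4.2·K_p), which grows with K_p.

increase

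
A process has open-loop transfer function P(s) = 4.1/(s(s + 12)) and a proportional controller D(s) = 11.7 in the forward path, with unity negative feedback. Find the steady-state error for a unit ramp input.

The loop has one pole at the origin (type 1). Velocity error constant K_v = lim_{s→0} s·D(s)P(s) = 11.7·4.1/12 = 3.997.
Steady-state error to a unit ramp: e_ss = 1/K_v = 0.25.

0.25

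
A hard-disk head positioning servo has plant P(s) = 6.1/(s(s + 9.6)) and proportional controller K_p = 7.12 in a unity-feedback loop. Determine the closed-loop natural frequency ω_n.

With unity feedback the closed-loop characteristic equation is s² + 9.6s + 7.12·6.1 = s² + 9.6s + 43.43 = 0.
Matching s² + 2ζω_n s + ω_n²: ω_n = √43.43 = 6.59 rad/s and 2ζω_n = 9.6, so ζ = 9.6/(2·6.59) = 0.728.

ω_n = 6.59 rad/s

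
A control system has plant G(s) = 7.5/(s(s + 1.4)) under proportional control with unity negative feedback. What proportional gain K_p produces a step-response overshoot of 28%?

From %OS = 100·exp(−πζ/√(1−ζ²)) = 28%, ζ = −ln(0.28)/√(π²+ln²(0.28)) = 0.3755.
Characteristic equation s² + 1.4s + 7.5K_p = 0 gives ζ = 1.4/(2√(7.5K_p)).
Setting ζ = 0.3755: √(7.5K_p) = 1.4/(2·0.3755) = 1.864, so K_p = 3.474/7.5 = 0.463.

K_p = 0.463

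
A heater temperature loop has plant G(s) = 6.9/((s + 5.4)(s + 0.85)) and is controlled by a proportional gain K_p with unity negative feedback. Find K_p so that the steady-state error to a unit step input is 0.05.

The loop is type 0, so e_ss(step) = 1/(1 + K_pos) with K_pos = K_p·G(0).
G(0) = 1.503. Require 1/(1 + K_p·1.503) = 0.05, so 1 + 1.503·K_p = 20.
K_p = (20 − 1)/1.503 = 12.6.

K_p = 12.6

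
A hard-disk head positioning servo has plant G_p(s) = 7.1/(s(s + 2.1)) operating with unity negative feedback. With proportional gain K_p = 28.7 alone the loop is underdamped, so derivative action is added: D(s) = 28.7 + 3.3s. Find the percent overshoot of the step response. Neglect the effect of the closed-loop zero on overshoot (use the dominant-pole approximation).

Forward path: (28.7 + 3.3s)·7.1/(s(s+2.1)). The closed-loop characteristic equation is s² + (2.1 + 7.1·3.3)s + 7.1·28.7 = 0.
That is s² + 25.53s + 203.8 = 0, so ω_n = 14.27 rad/s and ζ = 25.53/(2·14.27) = 0.8942.
%OS = 100·exp(−πζ/√(1−ζ²)) = 0.188%.

0.188%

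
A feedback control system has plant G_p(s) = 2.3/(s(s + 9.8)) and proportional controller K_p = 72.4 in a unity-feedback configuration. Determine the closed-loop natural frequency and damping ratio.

With unity feedback the closed-loop characteristic equation is s² + 9.8s + 72.4·2.3 = s² + 9.8s + 166.5 = 0.
Matching s² + 2ζω_n s + ω_n²: ω_n = √166.5 = 12.9 rad/s and 2ζω_n = 9.8, so ζ = 9.8/(2·12.9) = 0.38.

ω_n = 12.9 rad/s, ζ = 0.38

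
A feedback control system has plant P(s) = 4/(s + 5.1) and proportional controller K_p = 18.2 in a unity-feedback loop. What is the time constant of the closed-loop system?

Closed-loop transfer function: T(s) = K_p·P(s)/(1 + K_p·P(s)) = 72.8/(s + 5.1 + 72.8) = 72.8/(s + 77.9).
Time constant τ = 1/77.9 = 0.0128 s.

τ = 0.0128 s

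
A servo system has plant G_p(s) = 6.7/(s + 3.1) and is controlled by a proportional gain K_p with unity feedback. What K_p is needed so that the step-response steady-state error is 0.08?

Steady-state error for a unit step on this type-0 loop is 1/(1 + K_p·G_p(0)).
G_p(0) = 2.161. Require 1/(1 + K_p·2.161) = 0.08, so 1 + 2.161·K_p = 12.5.
K_p = (12.5 − 1)/2.161 = 5.32.

K_p = 5.32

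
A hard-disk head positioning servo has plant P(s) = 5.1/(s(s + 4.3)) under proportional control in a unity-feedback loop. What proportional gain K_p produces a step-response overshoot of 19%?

From %OS = 100·exp(−πζ/√(1−ζ²)) = 19%, ζ = −ln(0.19)/√(π²+ln²(0.19)) = 0.4673.
Characteristic equation s² + 4.3s + 5.1K_p = 0 gives ζ = 4.3/(2√(5.1K_p)).
Setting ζ = 0.4673: √(5.1K_p) = 4.3/(2·0.4673) = 4.6, so K_p = 21.16/5.1 = 4.15.

K_p = 4.15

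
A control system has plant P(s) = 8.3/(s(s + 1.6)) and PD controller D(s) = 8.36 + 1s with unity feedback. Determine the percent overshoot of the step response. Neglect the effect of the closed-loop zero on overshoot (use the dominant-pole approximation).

9.82%

Forward path: (8.36 + 1s)·8.3/(s(s+1.6)). The closed-loop characteristic equation is s² + (1.6 + 8.3·1)s + 8.3·8.36 = 0.
That is s² + 9.9s + 69.39 = 0, so ω_n = 8.33 rad/s and ζ = 9.9/(2·8.33) = 0.5942.
%OS = 100·exp(−πζ/√(1−ζ²)) = 9.82%.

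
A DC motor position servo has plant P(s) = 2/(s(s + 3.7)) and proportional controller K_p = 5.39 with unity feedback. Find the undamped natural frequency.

The closed-loop denominator is s(s+3.7) + 5.39·2 = s² + 3.7s + 10.78.
So ω_n² = 10.78 ⇒ ω_n = 3.283 rad/s, and ζ = 3.7/(2ω_n) = 0.563.

ω_n = 3.28 rad/s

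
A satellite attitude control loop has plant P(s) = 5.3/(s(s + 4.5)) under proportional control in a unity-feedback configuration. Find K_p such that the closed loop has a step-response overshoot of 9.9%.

K_p = 2.72

From %OS = 100·exp(−πζ/√(1−ζ²)) = 9.9%, ζ = −ln(0.099)/√(π²+ln²(0.099)) = 0.5928.
Characteristic equation s² + 4.5s + 5.3K_p = 0 gives ζ = 4.5/(2√(5.3K_p)).
Setting ζ = 0.5928: √(5.3K_p) = 4.5/(2·0.5928) = 3.795, so K_p = 14.4/5.3 = 2.72.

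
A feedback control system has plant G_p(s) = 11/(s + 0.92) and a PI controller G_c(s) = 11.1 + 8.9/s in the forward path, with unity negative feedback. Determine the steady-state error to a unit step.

0

The open loop G_c(s)G_p(s) has a pole at the origin (type 1), so the static position error constant is infinite and e_ss = 1/(1+∞) = 0.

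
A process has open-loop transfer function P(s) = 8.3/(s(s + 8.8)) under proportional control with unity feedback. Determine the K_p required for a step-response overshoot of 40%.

K_p = 29.8

From %OS = 100·exp(−πζ/√(1−ζ²)) = 40%, ζ = −ln(0.4)/√(π²+ln²(0.4)) = 0.28.
Characteristic equation s² + 8.8s + 8.3K_p = 0 gives ζ = 8.8/(2√(8.3K_p)).
Setting ζ = 0.28: √(8.3K_p) = 8.8/(2·0.28) = 15.71, so K_p = 246.9/8.3 = 29.8.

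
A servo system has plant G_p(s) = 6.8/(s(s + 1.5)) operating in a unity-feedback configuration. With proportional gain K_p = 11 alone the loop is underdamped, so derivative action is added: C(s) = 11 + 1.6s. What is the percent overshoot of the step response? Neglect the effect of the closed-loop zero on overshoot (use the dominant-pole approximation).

Forward path: (11 + 1.6s)·6.8/(s(s+1.5)). The closed-loop characteristic equation is s² + (1.5 + 6.8·1.6)s + 6.8·11 = 0.
That is s² + 12.38s + 74.8 = 0, so ω_n = 8.649 rad/s and ζ = 12.38/(2·8.649) = 0.7157.
%OS = 100·exp(−πζ/√(1−ζ²)) = 4%.

4%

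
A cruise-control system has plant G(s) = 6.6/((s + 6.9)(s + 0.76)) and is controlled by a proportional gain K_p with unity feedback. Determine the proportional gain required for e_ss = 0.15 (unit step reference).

K_p = 4.5

For a type-0 loop with proportional control, e_ss = 1/(1 + K_p·G(0)).
G(0) = 1.259. Require 1/(1 + K_p·1.259) = 0.15, so 1 + 1.259·K_p = 6.667.
K_p = (6.667 − 1)/1.259 = 4.5.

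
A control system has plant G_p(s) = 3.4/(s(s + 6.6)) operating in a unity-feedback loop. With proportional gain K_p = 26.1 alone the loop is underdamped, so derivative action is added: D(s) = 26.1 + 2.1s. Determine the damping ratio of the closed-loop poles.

Forward path: (26.1 + 2.1s)·3.4/(s(s+6.6)). The closed-loop characteristic equation is s² + (6.6 + 3.4·2.1)s + 3.4·26.1 = 0.
That is s² + 13.74s + 88.74 = 0, so ω_n = 9.42 rad/s and ζ = 13.74/(2·9.42) = 0.7293.

ζ = 0.729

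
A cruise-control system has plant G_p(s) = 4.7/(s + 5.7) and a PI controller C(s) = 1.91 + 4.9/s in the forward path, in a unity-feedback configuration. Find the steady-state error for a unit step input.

The open loop C(s)G_p(s) has a pole at the origin (type 1), so the static position error constant is infinite and e_ss = 1/(1+∞) = 0.

0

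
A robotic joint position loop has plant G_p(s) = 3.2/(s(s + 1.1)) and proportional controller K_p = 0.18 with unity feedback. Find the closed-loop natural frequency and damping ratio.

ω_n = 0.759 rad/s, ζ = 0.725

The closed-loop denominator is s(s+1.1) + 0.18·3.2 = s² + 1.1s + 0.576.
Matching s² + 2ζω_n s + ω_n²: ω_n = √0.576 = 0.7589 rad/s and 2ζω_n = 1.1, so ζ = 1.1/(2·0.7589) = 0.725.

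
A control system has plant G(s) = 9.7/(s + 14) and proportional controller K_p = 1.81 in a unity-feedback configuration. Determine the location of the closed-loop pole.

Closed-loop transfer function: T(s) = K_p·G(s)/(1 + K_p·G(s)) = 17.56/(s + 14 + 17.56) = 17.56/(s + 31.56).
The closed-loop pole is at s = −31.56.

s = -31.56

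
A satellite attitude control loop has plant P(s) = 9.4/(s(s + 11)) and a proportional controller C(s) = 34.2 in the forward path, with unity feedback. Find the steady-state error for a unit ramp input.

The loop has one pole at the origin (type 1). Velocity error constant K_v = lim_{s→0} s·C(s)P(s) = 34.2·9.4/11 = 29.23.
Steady-state error to a unit ramp: e_ss = 1/K_v = 0.0342.

0.0342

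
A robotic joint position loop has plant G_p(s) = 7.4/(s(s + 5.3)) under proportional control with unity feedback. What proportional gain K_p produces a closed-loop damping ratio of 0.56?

K_p = 3.03

Closed-loop characteristic equation: s² + 5.3s + K_p·7.4 = 0.
So ω_n = √(7.4K_p) and 2ζω_n = 5.3, giving ζ = 5.3/(2√(7.4K_p)).
Setting ζ = 0.56: √(7.4K_p) = 5.3/(2·0.56) = 4.732, so K_p = 22.39/7.4 = 3.03.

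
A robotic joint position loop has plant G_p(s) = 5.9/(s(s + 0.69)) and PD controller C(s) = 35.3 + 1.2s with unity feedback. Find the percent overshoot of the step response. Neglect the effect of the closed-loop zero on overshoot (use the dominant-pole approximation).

Forward path: (35.3 + 1.2s)·5.9/(s(s+0.69)). The closed-loop characteristic equation is s² + (0.69 + 5.9·1.2)s + 5.9·35.3 = 0.
That is s² + 7.77s + 208.3 = 0, so ω_n = 14.43 rad/s and ζ = 7.77/(2·14.43) = 0.2692.
%OS = 100·exp(−πζ/√(1−ζ²)) = 41.6%.

41.6%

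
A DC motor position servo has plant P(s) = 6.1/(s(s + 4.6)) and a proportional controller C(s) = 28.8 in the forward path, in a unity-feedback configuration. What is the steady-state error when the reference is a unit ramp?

0.0262

The loop has one pole at the origin (type 1). Velocity error constant K_v = lim_{s→0} s·C(s)P(s) = 28.8·6.1/4.6 = 38.19.
Steady-state error to a unit ramp: e_ss = 1/K_v = 0.0262.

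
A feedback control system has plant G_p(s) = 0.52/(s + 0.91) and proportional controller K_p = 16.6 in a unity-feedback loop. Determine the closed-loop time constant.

Closed-loop transfer function: T(s) = K_p·G_p(s)/(1 + K_p·G_p(s)) = 8.632/(s + 0.91 + 8.632) = 8.632/(s + 9.542).
Time constant τ = 1/9.542 = 0.105 s.

τ = 0.105 s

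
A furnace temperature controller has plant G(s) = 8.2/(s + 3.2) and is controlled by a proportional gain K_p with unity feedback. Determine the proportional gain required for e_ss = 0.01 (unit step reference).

K_p = 38.6

Steady-state error for a unit step on this type-0 loop is 1/(1 + K_p·G(0)).
G(0) = 2.562. Require 1/(1 + K_p·2.562) = 0.01, so 1 + 2.562·K_p = 100.
K_p = (100 − 1)/2.562 = 38.6.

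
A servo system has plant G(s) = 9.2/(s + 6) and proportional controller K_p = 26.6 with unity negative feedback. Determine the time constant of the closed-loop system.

τ = 0.00399 s

Closed-loop transfer function: T(s) = K_p·G(s)/(1 + K_p·G(s)) = 244.7/(s + 6 + 244.7) = 244.7/(s + 250.7).
Time constant τ = 1/250.7 = 0.00399 s.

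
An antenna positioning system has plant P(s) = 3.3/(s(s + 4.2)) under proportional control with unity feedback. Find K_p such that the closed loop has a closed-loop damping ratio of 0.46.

K_p = 6.32

Closed-loop characteristic equation: s² + 4.2s + K_p·3.3 = 0.
So ω_n = √(3.3K_p) and 2ζω_n = 4.2, giving ζ = 4.2/(2√(3.3K_p)).
Setting ζ = 0.46: √(3.3K_p) = 4.2/(2·0.46) = 4.565, so K_p = 20.84/3.3 = 6.32.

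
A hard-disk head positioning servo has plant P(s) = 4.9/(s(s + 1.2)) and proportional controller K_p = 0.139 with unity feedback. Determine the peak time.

From 1 + K_pP(s) = 0: s² + 1.2s + 0.6811 = 0 ⇒ ω_n = 0.8253, ζ = 0.727.
Damped frequency ω_d = ω_n√(1−ζ²) = 0.5667 rad/s, so peak time T_p = π/ω_d = 5.54 s.

T_p = 5.54 s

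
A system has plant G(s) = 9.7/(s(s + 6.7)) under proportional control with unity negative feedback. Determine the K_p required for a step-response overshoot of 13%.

K_p = 3.9

From %OS = 100·exp(−πζ/√(1−ζ²)) = 13%, ζ = −ln(0.13)/√(π²+ln²(0.13)) = 0.5446.
Characteristic equation s² + 6.7s + 9.7K_p = 0 gives ζ = 6.7/(2√(9.7K_p)).
Setting ζ = 0.5446: √(9.7K_p) = 6.7/(2·0.5446) = 6.151, so K_p = 37.83/9.7 = 3.9.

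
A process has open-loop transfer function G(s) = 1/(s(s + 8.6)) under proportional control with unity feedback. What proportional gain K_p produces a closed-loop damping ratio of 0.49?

K_p = 77

Closed-loop characteristic equation: s² + 8.6s + K_p·1 = 0.
So ω_n = √(1K_p) and 2ζω_n = 8.6, giving ζ = 8.6/(2√(1K_p)).
Setting ζ = 0.49: √(1K_p) = 8.6/(2·0.49) = 8.776, so K_p = 77.01/1 = 77.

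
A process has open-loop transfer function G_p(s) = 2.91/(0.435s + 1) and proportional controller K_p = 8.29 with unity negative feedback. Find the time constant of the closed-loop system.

Closed loop: T(s) = K_p·G_p/(1+K_p·G_p) = 24.12/(0.435s + 1 + 24.12), with pole at s = −(1 + 24.12)/0.435 = −57.76.
Closed-loop time constant τ = 1/57.76 = 0.0173 s.

τ = 0.0173 s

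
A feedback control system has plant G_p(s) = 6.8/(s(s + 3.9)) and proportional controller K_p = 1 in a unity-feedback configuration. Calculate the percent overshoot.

2.91%

The closed-loop denominator s² + 3.9s + 6.8 gives ω_n = √6.8 = 2.608 and ζ = 3.9/(2ω_n) = 0.7478.
%OS = 100·exp(−πζ/√(1−ζ²)) = 100·exp(−π·0.7478/√0.4408) = 2.91%.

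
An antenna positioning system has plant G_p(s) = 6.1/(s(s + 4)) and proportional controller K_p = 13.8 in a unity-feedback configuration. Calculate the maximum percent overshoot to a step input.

From 1 + K_pG_p(s) = 0: s² + 4s + 84.18 = 0 ⇒ ω_n = 9.175, ζ = 0.218.
%OS = 100·exp(−πζ/√(1−ζ²)) = 100·exp(−π·0.218/√0.9525) = 49.6%.

49.6%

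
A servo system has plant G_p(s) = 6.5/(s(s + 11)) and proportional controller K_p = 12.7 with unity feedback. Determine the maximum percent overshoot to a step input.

From 1 + K_pG_p(s) = 0: s² + 11s + 82.55 = 0 ⇒ ω_n = 9.086, ζ = 0.6053.
%OS = 100·exp(−πζ/√(1−ζ²)) = 100·exp(−π·0.6053/√0.6336) = 9.17%.

9.17%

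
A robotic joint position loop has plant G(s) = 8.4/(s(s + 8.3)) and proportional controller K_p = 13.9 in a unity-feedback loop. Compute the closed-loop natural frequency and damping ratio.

With unity feedback the closed-loop characteristic equation is s² + 8.3s + 13.9·8.4 = s² + 8.3s + 116.8 = 0.
Matching s² + 2ζω_n s + ω_n²: ω_n = √116.8 = 10.81 rad/s and 2ζω_n = 8.3, so ζ = 8.3/(2·10.81) = 0.384.

ω_n = 10.8 rad/s, ζ = 0.384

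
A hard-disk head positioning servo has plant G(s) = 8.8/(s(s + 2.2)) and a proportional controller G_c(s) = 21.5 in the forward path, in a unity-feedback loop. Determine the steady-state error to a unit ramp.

0.0116

The loop has one pole at the origin (type 1). Velocity error constant K_v = lim_{s→0} s·G_c(s)G(s) = 21.5·8.8/2.2 = 86.
Steady-state error to a unit ramp: e_ss = 1/K_v = 0.0116.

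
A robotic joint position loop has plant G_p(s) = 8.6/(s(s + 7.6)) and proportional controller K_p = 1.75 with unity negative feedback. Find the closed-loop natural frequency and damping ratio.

ω_n = 3.88 rad/s, ζ = 0.98

With unity feedback the closed-loop characteristic equation is s² + 7.6s + 1.75·8.6 = s² + 7.6s + 15.05 = 0.
So ω_n² = 15.05 ⇒ ω_n = 3.879 rad/s, and ζ = 7.6/(2ω_n) = 0.98.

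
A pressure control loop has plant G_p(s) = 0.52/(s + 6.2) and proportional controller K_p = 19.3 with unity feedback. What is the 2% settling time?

T_s ≈ 0.246 s

Closed-loop transfer function: T(s) = K_p·G_p(s)/(1 + K_p·G_p(s)) = 10.04/(s + 6.2 + 10.04) = 10.04/(s + 16.24).
Time constant τ = 1/16.24 = 0.06159 s, so the 2% settling time is about 4τ = 0.246 s.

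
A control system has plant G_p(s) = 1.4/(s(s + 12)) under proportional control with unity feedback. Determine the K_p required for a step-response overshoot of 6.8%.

From %OS = 100·exp(−πζ/√(1−ζ²)) = 6.8%, ζ = −ln(0.068)/√(π²+ln²(0.068)) = 0.6502.
Characteristic equation s² + 12s + 1.4K_p = 0 gives ζ = 12/(2√(1.4K_p)).
Setting ζ = 0.6502: √(1.4K_p) = 12/(2·0.6502) = 9.229, so K_p = 85.17/1.4 = 60.8.

K_p = 60.8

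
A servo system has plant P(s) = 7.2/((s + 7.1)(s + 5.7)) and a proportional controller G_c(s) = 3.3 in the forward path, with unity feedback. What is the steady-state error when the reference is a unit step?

0.63

The loop is type 0. Static position error constant K_pos = G_c(0)·P(0) = 3.3·0.1779 = 0.5871.
Steady-state error to a unit step: e_ss = 1/(1+K_pos) = 1/1.587 = 0.63.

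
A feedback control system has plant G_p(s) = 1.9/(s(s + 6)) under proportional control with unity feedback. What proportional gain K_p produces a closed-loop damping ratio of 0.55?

K_p = 15.7

Closed-loop characteristic equation: s² + 6s + K_p·1.9 = 0.
So ω_n = √(1.9K_p) and 2ζω_n = 6, giving ζ = 6/(2√(1.9K_p)).
Setting ζ = 0.55: √(1.9K_p) = 6/(2·0.55) = 5.455, so K_p = 29.75/1.9 = 15.7.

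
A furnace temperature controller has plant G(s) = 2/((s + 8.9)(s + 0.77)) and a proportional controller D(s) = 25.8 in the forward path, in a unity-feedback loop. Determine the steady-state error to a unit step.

0.117

The loop is type 0. Static position error constant K_pos = D(0)·G(0) = 25.8·0.2918 = 7.53.
Steady-state error to a unit step: e_ss = 1/(1+K_pos) = 1/8.53 = 0.117.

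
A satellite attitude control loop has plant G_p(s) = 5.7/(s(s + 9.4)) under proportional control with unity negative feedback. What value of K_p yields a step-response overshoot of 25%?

From %OS = 100·exp(−πζ/√(1−ζ²)) = 25%, ζ = −ln(0.25)/√(π²+ln²(0.25)) = 0.4037.
Characteristic equation s² + 9.4s + 5.7K_p = 0 gives ζ = 9.4/(2√(5.7K_p)).
Setting ζ = 0.4037: √(5.7K_p) = 9.4/(2·0.4037) = 11.64, so K_p = 135.5/5.7 = 23.8.

K_p = 23.8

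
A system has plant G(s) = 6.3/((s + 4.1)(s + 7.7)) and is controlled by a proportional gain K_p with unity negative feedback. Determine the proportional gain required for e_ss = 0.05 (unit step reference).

For a type-0 loop with proportional control, e_ss = 1/(1 + K_p·G(0)).
G(0) = 0.1996. Require 1/(1 + K_p·0.1996) = 0.05, so 1 + 0.1996·K_p = 20.
K_p = (20 − 1)/0.1996 = 95.2.

K_p = 95.2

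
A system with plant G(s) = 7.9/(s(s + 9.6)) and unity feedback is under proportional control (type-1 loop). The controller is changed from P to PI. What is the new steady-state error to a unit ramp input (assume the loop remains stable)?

0

The integrator raises the loop to type 2, so K_v → ∞ and e_ss to a ramp is zero.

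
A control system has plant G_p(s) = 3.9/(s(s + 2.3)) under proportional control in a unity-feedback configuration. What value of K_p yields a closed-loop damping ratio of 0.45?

Closed-loop characteristic equation: s² + 2.3s + K_p·3.9 = 0.
So ω_n = √(3.9K_p) and 2ζω_n = 2.3, giving ζ = 2.3/(2√(3.9K_p)).
Setting ζ = 0.45: √(3.9K_p) = 2.3/(2·0.45) = 2.556, so K_p = 6.531/3.9 = 1.67.

K_p = 1.67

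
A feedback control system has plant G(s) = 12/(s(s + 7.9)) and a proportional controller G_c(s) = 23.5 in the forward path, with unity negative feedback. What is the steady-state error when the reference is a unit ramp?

The loop has one pole at the origin (type 1). Velocity error constant K_v = lim_{s→0} s·G_c(s)G(s) = 23.5·12/7.9 = 35.7.
Steady-state error to a unit ramp: e_ss = 1/K_v = 0.028.

0.028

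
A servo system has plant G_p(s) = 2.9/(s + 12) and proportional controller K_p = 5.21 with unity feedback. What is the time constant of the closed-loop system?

Closed-loop transfer function: T(s) = K_p·G_p(s)/(1 + K_p·G_p(s)) = 15.11/(s + 12 + 15.11) = 15.11/(s + 27.11).
Time constant τ = 1/27.11 = 0.0369 s.

τ = 0.0369 s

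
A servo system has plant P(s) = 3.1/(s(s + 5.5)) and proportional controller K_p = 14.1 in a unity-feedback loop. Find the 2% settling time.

T_s ≈ 1.45 s

The closed-loop denominator s² + 5.5s + 43.71 gives ω_n = √43.71 = 6.611 and ζ = 5.5/(2ω_n) = 0.416.
2% settling time T_s ≈ 4/(ζω_n) = 4/2.75 = 1.45 s.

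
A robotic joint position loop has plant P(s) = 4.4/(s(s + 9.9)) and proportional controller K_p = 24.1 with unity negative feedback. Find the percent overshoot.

17.9%

Closed-loop characteristic equation: s² + 9.9s + 106 = 0, so ω_n = 10.3 rad/s and ζ = 9.9/(2·10.3) = 0.4807.
%OS = 100·exp(−πζ/√(1−ζ²)) = 100·exp(−π·0.4807/√0.7689) = 17.9%.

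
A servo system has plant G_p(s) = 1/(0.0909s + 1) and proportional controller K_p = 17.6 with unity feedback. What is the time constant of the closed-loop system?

Closed loop: T(s) = K_p·G_p/(1+K_p·G_p) = 17.6/(0.0909s + 1 + 17.6), with pole at s = −(1 + 17.6)/0.0909 = −204.6.
Closed-loop time constant τ = 1/204.6 = 0.00489 s.

τ = 0.00489 s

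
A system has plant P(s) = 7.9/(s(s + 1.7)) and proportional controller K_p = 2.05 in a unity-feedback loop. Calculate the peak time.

T_p = 0.799 s

The closed-loop denominator s² + 1.7s + 16.2 gives ω_n = √16.2 = 4.024 and ζ = 1.7/(2ω_n) = 0.2112.
Damped frequency ω_d = ω_n√(1−ζ²) = 3.934 rad/s, so peak time T_p = π/ω_d = 0.799 s.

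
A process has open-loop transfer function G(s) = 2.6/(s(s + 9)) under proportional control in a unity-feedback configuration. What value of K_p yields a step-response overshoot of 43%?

K_p = 116

From %OS = 100·exp(−πζ/√(1−ζ²)) = 43%, ζ = −ln(0.43)/√(π²+ln²(0.43)) = 0.2594.
Characteristic equation s² + 9s + 2.6K_p = 0 gives ζ = 9/(2√(2.6K_p)).
Setting ζ = 0.2594: √(2.6K_p) = 9/(2·0.2594) = 17.34, so K_p = 300.8/2.6 = 116.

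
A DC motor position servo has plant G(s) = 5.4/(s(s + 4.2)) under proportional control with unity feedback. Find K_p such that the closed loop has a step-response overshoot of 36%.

From %OS = 100·exp(−πζ/√(1−ζ²)) = 36%, ζ = −ln(0.36)/√(π²+ln²(0.36)) = 0.3093.
Characteristic equation s² + 4.2s + 5.4K_p = 0 gives ζ = 4.2/(2√(5.4K_p)).
Setting ζ = 0.3093: √(5.4K_p) = 4.2/(2·0.3093) = 6.79, so K_p = 46.11/5.4 = 8.54.

K_p = 8.54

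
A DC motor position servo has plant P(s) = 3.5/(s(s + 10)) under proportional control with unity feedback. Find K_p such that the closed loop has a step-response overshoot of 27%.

K_p = 48.3

From %OS = 100·exp(−πζ/√(1−ζ²)) = 27%, ζ = −ln(0.27)/√(π²+ln²(0.27)) = 0.3847.
Characteristic equation s² + 10s + 3.5K_p = 0 gives ζ = 10/(2√(3.5K_p)).
Setting ζ = 0.3847: √(3.5K_p) = 10/(2·0.3847) = 13, so K_p = 168.9/3.5 = 48.3.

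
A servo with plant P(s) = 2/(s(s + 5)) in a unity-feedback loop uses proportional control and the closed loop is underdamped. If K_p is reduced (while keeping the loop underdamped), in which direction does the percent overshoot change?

decrease

ζ = 5/(2√(2K_p)) rises as K_p falls; higher damping means less overshoot.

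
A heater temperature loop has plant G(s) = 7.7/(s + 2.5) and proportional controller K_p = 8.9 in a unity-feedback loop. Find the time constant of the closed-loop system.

Closed-loop transfer function: T(s) = K_p·G(s)/(1 + K_p·G(s)) = 68.53/(s + 2.5 + 68.53) = 68.53/(s + 71.03).
Time constant τ = 1/71.03 = 0.0141 s.

τ = 0.0141 s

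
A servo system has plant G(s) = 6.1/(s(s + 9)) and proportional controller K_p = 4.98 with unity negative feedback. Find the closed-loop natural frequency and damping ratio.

The closed-loop denominator is s(s+9) + 4.98·6.1 = s² + 9s + 30.38.
Matching s² + 2ζω_n s + ω_n²: ω_n = √30.38 = 5.512 rad/s and 2ζω_n = 9, so ζ = 9/(2·5.512) = 0.816.

ω_n = 5.51 rad/s, ζ = 0.816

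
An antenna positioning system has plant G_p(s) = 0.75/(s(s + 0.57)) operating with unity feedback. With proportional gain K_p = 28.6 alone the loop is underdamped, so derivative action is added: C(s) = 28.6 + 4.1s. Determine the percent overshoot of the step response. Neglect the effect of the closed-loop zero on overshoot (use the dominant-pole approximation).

26.1%

Forward path: (28.6 + 4.1s)·0.75/(s(s+0.57)). The closed-loop characteristic equation is s² + (0.57 + 0.75·4.1)s + 0.75·28.6 = 0.
That is s² + 3.645s + 21.45 = 0, so ω_n = 4.631 rad/s and ζ = 3.645/(2·4.631) = 0.3935.
%OS = 100·exp(−πζ/√(1−ζ²)) = 26.1%.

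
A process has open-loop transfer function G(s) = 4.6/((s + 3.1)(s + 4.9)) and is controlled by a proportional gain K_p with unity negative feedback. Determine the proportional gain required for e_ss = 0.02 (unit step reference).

The loop is type 0, so e_ss(step) = 1/(1 + K_pos) with K_pos = K_p·G(0).
G(0) = 0.3028. Require 1/(1 + K_p·0.3028) = 0.02, so 1 + 0.3028·K_p = 50.
K_p = (50 − 1)/0.3028 = 162.

K_p = 162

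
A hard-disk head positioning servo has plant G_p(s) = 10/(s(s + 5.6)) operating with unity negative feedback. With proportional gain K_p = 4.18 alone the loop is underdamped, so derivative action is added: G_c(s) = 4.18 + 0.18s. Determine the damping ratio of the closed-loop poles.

Forward path: (4.18 + 0.18s)·10/(s(s+5.6)). The closed-loop characteristic equation is s² + (5.6 + 10·0.18)s + 10·4.18 = 0.
That is s² + 7.4s + 41.8 = 0, so ω_n = 6.465 rad/s and ζ = 7.4/(2·6.465) = 0.5723.

ζ = 0.572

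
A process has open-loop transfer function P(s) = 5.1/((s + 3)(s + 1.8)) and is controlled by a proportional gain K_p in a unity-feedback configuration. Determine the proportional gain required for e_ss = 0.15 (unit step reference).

Steady-state error for a unit step on this type-0 loop is 1/(1 + K_p·P(0)).
P(0) = 0.9444. Require 1/(1 + K_p·0.9444) = 0.15, so 1 + 0.9444·K_p = 6.667.
K_p = (6.667 − 1)/0.9444 = 6.

K_p = 6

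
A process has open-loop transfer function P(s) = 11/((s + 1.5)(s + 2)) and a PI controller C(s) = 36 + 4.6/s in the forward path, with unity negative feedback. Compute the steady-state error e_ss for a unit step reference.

0

The open loop C(s)P(s) has a pole at the origin (type 1), so the static position error constant is infinite and e_ss = 1/(1+∞) = 0.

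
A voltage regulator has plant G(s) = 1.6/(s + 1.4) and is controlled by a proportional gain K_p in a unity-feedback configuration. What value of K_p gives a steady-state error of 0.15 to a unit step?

K_p = 4.96

The loop is type 0, so e_ss(step) = 1/(1 + K_pos) with K_pos = K_p·G(0).
G(0) = 1.143. Require 1/(1 + K_p·1.143) = 0.15, so 1 + 1.143·K_p = 6.667.
K_p = (6.667 − 1)/1.143 = 4.96.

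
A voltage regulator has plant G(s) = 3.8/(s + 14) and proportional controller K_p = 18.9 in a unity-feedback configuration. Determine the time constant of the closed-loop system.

Closed-loop transfer function: T(s) = K_p·G(s)/(1 + K_p·G(s)) = 71.82/(s + 14 + 71.82) = 71.82/(s + 85.82).
Time constant τ = 1/85.82 = 0.0117 s.

τ = 0.0117 s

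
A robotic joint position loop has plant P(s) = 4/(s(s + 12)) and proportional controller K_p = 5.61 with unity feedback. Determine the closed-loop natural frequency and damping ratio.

With unity feedback the closed-loop characteristic equation is s² + 12s + 5.61·4 = s² + 12s + 22.44 = 0.
So ω_n² = 22.44 ⇒ ω_n = 4.737 rad/s, and ζ = 12/(2ω_n) = 1.27.

ω_n = 4.74 rad/s, ζ = 1.27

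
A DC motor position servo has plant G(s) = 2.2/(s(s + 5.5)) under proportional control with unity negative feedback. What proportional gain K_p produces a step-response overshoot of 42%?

K_p = 48.5

From %OS = 100·exp(−πζ/√(1−ζ²)) = 42%, ζ = −ln(0.42)/√(π²+ln²(0.42)) = 0.2662.
Characteristic equation s² + 5.5s + 2.2K_p = 0 gives ζ = 5.5/(2√(2.2K_p)).
Setting ζ = 0.2662: √(2.2K_p) = 5.5/(2·0.2662) = 10.33, so K_p = 106.7/2.2 = 48.5.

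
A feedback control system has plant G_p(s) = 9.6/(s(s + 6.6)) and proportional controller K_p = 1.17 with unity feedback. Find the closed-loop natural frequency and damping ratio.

With unity feedback the closed-loop characteristic equation is s² + 6.6s + 1.17·9.6 = s² + 6.6s + 11.23 = 0.
So ω_n² = 11.23 ⇒ ω_n = 3.351 rad/s, and ζ = 6.6/(2ω_n) = 0.985.

ω_n = 3.35 rad/s, ζ = 0.985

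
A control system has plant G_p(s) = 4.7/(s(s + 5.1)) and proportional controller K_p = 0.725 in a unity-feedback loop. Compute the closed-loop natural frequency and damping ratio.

ω_n = 1.85 rad/s, ζ = 1.38

The closed-loop denominator is s(s+5.1) + 0.725·4.7 = s² + 5.1s + 3.408.
Matching s² + 2ζω_n s + ω_n²: ω_n = √3.408 = 1.846 rad/s and 2ζω_n = 5.1, so ζ = 5.1/(2·1.846) = 1.38.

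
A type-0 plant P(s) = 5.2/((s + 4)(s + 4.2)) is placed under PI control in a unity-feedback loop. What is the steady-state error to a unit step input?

The PI controller's integrator makes the forward path type 1, so e_ss to a step is zero.

0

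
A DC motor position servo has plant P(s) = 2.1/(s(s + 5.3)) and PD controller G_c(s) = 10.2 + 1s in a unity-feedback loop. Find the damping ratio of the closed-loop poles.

Forward path: (10.2 + 1s)·2.1/(s(s+5.3)). The closed-loop characteristic equation is s² + (5.3 + 2.1·1)s + 2.1·10.2 = 0.
That is s² + 7.4s + 21.42 = 0, so ω_n = 4.628 rad/s and ζ = 7.4/(2·4.628) = 0.7995.

ζ = 0.799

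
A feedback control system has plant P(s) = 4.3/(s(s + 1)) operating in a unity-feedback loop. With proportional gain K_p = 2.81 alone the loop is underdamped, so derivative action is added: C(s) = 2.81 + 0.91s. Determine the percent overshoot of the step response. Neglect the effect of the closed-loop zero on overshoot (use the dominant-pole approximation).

4.34%

Forward path: (2.81 + 0.91s)·4.3/(s(s+1)). The closed-loop characteristic equation is s² + (1 + 4.3·0.91)s + 4.3·2.81 = 0.
That is s² + 4.913s + 12.08 = 0, so ω_n = 3.476 rad/s and ζ = 4.913/(2·3.476) = 0.7067.
%OS = 100·exp(−πζ/√(1−ζ²)) = 4.34%.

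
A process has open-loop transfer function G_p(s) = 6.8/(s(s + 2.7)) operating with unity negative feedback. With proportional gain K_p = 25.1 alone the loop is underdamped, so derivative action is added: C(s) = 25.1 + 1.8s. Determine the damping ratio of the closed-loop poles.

Forward path: (25.1 + 1.8s)·6.8/(s(s+2.7)). The closed-loop characteristic equation is s² + (2.7 + 6.8·1.8)s + 6.8·25.1 = 0.
That is s² + 14.94s + 170.7 = 0, so ω_n = 13.06 rad/s and ζ = 14.94/(2·13.06) = 0.5718.

ζ = 0.572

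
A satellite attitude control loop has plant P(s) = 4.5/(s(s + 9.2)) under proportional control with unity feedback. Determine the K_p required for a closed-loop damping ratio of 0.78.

K_p = 7.73

Closed-loop characteristic equation: s² + 9.2s + K_p·4.5 = 0.
So ω_n = √(4.5K_p) and 2ζω_n = 9.2, giving ζ = 9.2/(2√(4.5K_p)).
Setting ζ = 0.78: √(4.5K_p) = 9.2/(2·0.78) = 5.897, so K_p = 34.78/4.5 = 7.73.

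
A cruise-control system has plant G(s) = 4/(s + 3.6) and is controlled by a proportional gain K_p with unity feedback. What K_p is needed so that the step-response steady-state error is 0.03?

K_p = 29.1

For a type-0 loop with proportional control, e_ss = 1/(1 + K_p·G(0)).
G(0) = 1.111. Require 1/(1 + K_p·1.111) = 0.03, so 1 + 1.111·K_p = 33.33.
K_p = (33.33 − 1)/1.111 = 29.1.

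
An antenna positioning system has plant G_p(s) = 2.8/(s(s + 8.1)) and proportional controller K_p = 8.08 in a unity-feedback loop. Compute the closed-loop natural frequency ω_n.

ω_n = 4.76 rad/s

1 + K_p·G_p(s) = 0 gives s² + 8.1s + 22.62 = 0.
Matching s² + 2ζω_n s + ω_n²: ω_n = √22.62 = 4.756 rad/s and 2ζω_n = 8.1, so ζ = 8.1/(2·4.756) = 0.851.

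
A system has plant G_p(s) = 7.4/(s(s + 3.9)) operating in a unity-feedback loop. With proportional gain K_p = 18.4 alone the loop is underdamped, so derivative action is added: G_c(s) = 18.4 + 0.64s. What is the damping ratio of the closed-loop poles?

Forward path: (18.4 + 0.64s)·7.4/(s(s+3.9)). The closed-loop characteristic equation is s² + (3.9 + 7.4·0.64)s + 7.4·18.4 = 0.
That is s² + 8.636s + 136.2 = 0, so ω_n = 11.67 rad/s and ζ = 8.636/(2·11.67) = 0.37.

ζ = 0.37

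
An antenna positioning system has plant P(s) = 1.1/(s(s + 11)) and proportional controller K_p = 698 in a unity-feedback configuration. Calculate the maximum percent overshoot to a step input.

Closed-loop characteristic equation: s² + 11s + 767.8 = 0, so ω_n = 27.71 rad/s and ζ = 11/(2·27.71) = 0.1985.
%OS = 100·exp(−πζ/√(1−ζ²)) = 100·exp(−π·0.1985/√0.9606) = 52.9%.

52.9%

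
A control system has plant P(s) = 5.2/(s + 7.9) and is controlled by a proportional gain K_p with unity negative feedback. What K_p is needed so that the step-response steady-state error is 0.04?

Steady-state error for a unit step on this type-0 loop is 1/(1 + K_p·P(0)).
P(0) = 0.6582. Require 1/(1 + K_p·0.6582) = 0.04, so 1 + 0.6582·K_p = 25.
K_p = (25 − 1)/0.6582 = 36.5.

K_p = 36.5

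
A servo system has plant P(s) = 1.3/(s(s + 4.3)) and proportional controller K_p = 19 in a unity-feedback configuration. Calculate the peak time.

Closed-loop characteristic equation: s² + 4.3s + 24.7 = 0, so ω_n = 4.97 rad/s and ζ = 4.3/(2·4.97) = 0.4326.
Damped frequency ω_d = ω_n√(1−ζ²) = 4.481 rad/s, so peak time T_p = π/ω_d = 0.701 s.

T_p = 0.701 s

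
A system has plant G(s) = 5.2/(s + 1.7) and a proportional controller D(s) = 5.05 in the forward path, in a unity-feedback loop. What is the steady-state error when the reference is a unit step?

The loop is type 0. Static position error constant K_pos = D(0)·G(0) = 5.05·3.059 = 15.45.
Steady-state error to a unit step: e_ss = 1/(1+K_pos) = 1/16.45 = 0.0608.

0.0608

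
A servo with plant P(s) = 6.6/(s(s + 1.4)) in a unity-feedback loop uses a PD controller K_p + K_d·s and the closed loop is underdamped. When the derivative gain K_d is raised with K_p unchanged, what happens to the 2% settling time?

decrease

Characteristic equation s² + (1.4 + 6.6K_d)s + 6.6K_p = 0: raising K_d increases ζω_n = (1.4+6.6K_d)/2 while the loop stays underdamped, so T_s ≈ 4/(ζω_n) decreases.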